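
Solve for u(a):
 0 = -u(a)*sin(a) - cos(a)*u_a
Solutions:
 u(a) = C1*cos(a)


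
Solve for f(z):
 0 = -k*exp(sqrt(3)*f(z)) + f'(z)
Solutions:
 f(z) = sqrt(3)*(2*log(-1/(C1 + k*z)) - log(3))/6


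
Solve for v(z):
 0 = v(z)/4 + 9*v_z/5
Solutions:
 v(z) = C1*exp(-5*z/36)


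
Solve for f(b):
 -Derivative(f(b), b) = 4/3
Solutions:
 f(b) = C1 - 4*b/3


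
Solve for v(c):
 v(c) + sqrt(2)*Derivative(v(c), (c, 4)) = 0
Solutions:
 v(c) = (C1*sin(2^(3/8)*c/2) + C2*cos(2^(3/8)*c/2))*exp(-2^(3/8)*c/2) + (C3*sin(2^(3/8)*c/2) + C4*cos(2^(3/8)*c/2))*exp(2^(3/8)*c/2)


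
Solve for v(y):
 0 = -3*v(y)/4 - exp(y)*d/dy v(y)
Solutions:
 v(y) = C1*exp(3*exp(-y)/4)


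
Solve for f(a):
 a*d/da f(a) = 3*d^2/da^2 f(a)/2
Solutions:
 f(a) = C1 + C2*erfi(sqrt(3)*a/3)


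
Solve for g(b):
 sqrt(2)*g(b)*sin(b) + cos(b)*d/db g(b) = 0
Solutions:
 g(b) = C1*cos(b)^(sqrt(2))


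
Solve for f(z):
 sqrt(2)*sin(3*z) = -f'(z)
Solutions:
 f(z) = C1 + sqrt(2)*cos(3*z)/3


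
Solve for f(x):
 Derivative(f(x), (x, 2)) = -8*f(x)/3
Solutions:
 f(x) = C1*sin(2*sqrt(6)*x/3) + C2*cos(2*sqrt(6)*x/3)


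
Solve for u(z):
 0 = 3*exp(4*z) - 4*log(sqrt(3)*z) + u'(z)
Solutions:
 u(z) = C1 + 4*z*log(z) + 2*z*(-2 + log(3)) - 3*exp(4*z)/4


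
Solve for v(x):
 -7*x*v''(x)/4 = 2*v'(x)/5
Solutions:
 v(x) = C1 + C2*x^(27/35)


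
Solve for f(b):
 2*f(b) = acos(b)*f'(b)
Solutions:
 f(b) = C1*exp(2*Integral(1/acos(b), b))


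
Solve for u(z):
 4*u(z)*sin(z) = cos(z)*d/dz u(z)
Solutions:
 u(z) = C1/cos(z)^4


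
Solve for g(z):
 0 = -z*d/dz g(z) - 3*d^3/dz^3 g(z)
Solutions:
 g(z) = C1 + Integral(C2*airyai(-3^(2/3)*z/3) + C3*airybi(-3^(2/3)*z/3), z)


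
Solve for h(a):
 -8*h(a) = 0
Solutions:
 h(a) = 0


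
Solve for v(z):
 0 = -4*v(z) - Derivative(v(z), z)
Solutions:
 v(z) = C1*exp(-4*z)


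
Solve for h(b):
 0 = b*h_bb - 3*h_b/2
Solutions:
 h(b) = C1 + C2*b^(5/2)


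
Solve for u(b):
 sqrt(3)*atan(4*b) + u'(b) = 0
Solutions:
 u(b) = C1 - sqrt(3)*(b*atan(4*b) - log(16*b^2 + 1)/8)


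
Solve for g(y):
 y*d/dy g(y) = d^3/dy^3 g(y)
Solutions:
 g(y) = C1 + Integral(C2*airyai(y) + C3*airybi(y), y)


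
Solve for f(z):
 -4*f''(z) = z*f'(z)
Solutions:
 f(z) = C1 + C2*erf(sqrt(2)*z/4)


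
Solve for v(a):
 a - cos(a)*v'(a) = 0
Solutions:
 v(a) = C1 + Integral(a/cos(a), a)


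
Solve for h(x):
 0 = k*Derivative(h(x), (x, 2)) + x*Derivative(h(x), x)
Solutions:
 h(x) = C1 + C2*sqrt(k)*erf(sqrt(2)*x*sqrt(1/k)/2)


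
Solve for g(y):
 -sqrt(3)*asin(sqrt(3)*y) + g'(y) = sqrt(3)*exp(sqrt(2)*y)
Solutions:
 g(y) = C1 + sqrt(3)*(y*asin(sqrt(3)*y) + sqrt(3)*sqrt(1 - 3*y^2)/3) + sqrt(6)*exp(sqrt(2)*y)/2


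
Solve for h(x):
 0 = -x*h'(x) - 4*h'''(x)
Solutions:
 h(x) = C1 + Integral(C2*airyai(-2^(1/3)*x/2) + C3*airybi(-2^(1/3)*x/2), x)


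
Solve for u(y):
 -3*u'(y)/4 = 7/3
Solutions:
 u(y) = C1 - 28*y/9


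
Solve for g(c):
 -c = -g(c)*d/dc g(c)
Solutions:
 g(c) = -sqrt(C1 + c^2)
 g(c) = sqrt(C1 + c^2)


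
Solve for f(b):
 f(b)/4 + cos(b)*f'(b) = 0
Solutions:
 f(b) = C1*(sin(b) - 1)^(1/8)/(sin(b) + 1)^(1/8)


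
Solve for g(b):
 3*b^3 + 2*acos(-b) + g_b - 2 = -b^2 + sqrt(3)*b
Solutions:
 g(b) = C1 - 3*b^4/4 - b^3/3 + sqrt(3)*b^2/2 - 2*b*acos(-b) + 2*b - 2*sqrt(1 - b^2)


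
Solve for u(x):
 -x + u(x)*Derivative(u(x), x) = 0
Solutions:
 u(x) = -sqrt(C1 + x^2)
 u(x) = sqrt(C1 + x^2)


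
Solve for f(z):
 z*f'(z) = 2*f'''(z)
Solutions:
 f(z) = C1 + Integral(C2*airyai(2^(2/3)*z/2) + C3*airybi(2^(2/3)*z/2), z)


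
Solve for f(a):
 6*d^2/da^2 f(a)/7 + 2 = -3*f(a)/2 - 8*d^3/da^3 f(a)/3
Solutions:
 f(a) = C1*exp(a*(-6 + 3*3^(1/3)/(14*sqrt(2422) + 689)^(1/3) + 3^(2/3)*(14*sqrt(2422) + 689)^(1/3))/56)*sin(3*3^(1/6)*a*(-(14*sqrt(2422) + 689)^(1/3) + 3^(2/3)/(14*sqrt(2422) + 689)^(1/3))/56) + C2*exp(a*(-6 + 3*3^(1/3)/(14*sqrt(2422) + 689)^(1/3) + 3^(2/3)*(14*sqrt(2422) + 689)^(1/3))/56)*cos(3*3^(1/6)*a*(-(14*sqrt(2422) + 689)^(1/3) + 3^(2/3)/(14*sqrt(2422) + 689)^(1/3))/56) + C3*exp(-a*(3*3^(1/3)/(14*sqrt(2422) + 689)^(1/3) + 3 + 3^(2/3)*(14*sqrt(2422) + 689)^(1/3))/28) - 4/3


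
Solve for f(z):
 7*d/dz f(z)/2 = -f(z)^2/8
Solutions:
 f(z) = 28/(C1 + z)


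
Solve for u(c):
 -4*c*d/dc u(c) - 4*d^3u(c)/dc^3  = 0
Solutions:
 u(c) = C1 + Integral(C2*airyai(-c) + C3*airybi(-c), c)


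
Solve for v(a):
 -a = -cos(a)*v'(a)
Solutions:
 v(a) = C1 + Integral(a/cos(a), a)


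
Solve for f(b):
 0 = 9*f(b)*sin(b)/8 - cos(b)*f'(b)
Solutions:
 f(b) = C1/cos(b)^(9/8)


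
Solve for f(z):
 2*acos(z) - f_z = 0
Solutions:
 f(z) = C1 + 2*z*acos(z) - 2*sqrt(1 - z^2)


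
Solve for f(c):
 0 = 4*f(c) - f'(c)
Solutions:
 f(c) = C1*exp(4*c)


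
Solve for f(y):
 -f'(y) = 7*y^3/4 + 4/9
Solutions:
 f(y) = C1 - 7*y^4/16 - 4*y/9


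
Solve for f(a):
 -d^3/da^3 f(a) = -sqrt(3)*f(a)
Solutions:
 f(a) = C3*exp(3^(1/6)*a) + (C1*sin(3^(2/3)*a/2) + C2*cos(3^(2/3)*a/2))*exp(-3^(1/6)*a/2)


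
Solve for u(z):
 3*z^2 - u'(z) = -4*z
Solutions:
 u(z) = C1 + z^3 + 2*z^2


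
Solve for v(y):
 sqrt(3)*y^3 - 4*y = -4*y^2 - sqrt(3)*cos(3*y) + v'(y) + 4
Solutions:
 v(y) = C1 + sqrt(3)*y^4/4 + 4*y^3/3 - 2*y^2 - 4*y + sqrt(3)*sin(3*y)/3


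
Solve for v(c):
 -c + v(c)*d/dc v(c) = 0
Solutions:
 v(c) = -sqrt(C1 + c^2)
 v(c) = sqrt(C1 + c^2)


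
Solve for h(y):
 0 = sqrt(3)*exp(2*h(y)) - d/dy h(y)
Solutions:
 h(y) = log(-sqrt(-1/(C1 + sqrt(3)*y))) - log(2)/2
 h(y) = log(-1/(C1 + sqrt(3)*y))/2 - log(2)/2


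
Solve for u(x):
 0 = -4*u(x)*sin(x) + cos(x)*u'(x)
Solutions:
 u(x) = C1/cos(x)^4


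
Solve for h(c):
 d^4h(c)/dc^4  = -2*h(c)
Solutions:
 h(c) = (C1*sin(2^(3/4)*c/2) + C2*cos(2^(3/4)*c/2))*exp(-2^(3/4)*c/2) + (C3*sin(2^(3/4)*c/2) + C4*cos(2^(3/4)*c/2))*exp(2^(3/4)*c/2)


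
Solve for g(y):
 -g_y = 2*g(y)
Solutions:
 g(y) = C1*exp(-2*y)


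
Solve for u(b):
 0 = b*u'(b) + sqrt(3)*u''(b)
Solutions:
 u(b) = C1 + C2*erf(sqrt(2)*3^(3/4)*b/6)


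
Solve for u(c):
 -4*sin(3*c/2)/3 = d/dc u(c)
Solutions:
 u(c) = C1 + 8*cos(3*c/2)/9


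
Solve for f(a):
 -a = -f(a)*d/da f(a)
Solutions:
 f(a) = -sqrt(C1 + a^2)
 f(a) = sqrt(C1 + a^2)


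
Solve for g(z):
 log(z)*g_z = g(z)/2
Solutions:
 g(z) = C1*exp(li(z)/2)


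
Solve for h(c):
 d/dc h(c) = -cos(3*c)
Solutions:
 h(c) = C1 - sin(3*c)/3


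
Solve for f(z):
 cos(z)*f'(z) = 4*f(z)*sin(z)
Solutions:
 f(z) = C1/cos(z)^4


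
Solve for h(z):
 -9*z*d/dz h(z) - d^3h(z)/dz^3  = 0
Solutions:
 h(z) = C1 + Integral(C2*airyai(-3^(2/3)*z) + C3*airybi(-3^(2/3)*z), z)


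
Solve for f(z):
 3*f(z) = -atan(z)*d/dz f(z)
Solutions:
 f(z) = C1*exp(-3*Integral(1/atan(z), z))


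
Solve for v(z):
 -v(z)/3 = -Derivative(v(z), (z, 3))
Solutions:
 v(z) = C3*exp(3^(2/3)*z/3) + (C1*sin(3^(1/6)*z/2) + C2*cos(3^(1/6)*z/2))*exp(-3^(2/3)*z/6)


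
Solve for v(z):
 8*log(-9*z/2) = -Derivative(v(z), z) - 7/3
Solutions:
 v(z) = C1 - 8*z*log(-z) + z*(-16*log(3) + 8*log(2) + 17/3)


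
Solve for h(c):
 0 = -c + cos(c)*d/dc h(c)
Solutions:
 h(c) = C1 + Integral(c/cos(c), c)


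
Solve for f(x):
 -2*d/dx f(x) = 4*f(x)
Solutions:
 f(x) = C1*exp(-2*x)


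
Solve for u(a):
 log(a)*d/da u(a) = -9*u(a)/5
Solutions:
 u(a) = C1*exp(-9*li(a)/5)


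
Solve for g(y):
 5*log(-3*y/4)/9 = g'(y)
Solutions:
 g(y) = C1 + 5*y*log(-y)/9 + 5*y*(-2*log(2) - 1 + log(3))/9


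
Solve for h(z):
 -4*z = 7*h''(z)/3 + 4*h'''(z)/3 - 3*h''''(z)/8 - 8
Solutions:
 h(z) = C1 + C2*z + C3*exp(2*z*(8 - sqrt(190))/9) + C4*exp(2*z*(8 + sqrt(190))/9) - 2*z^3/7 + 108*z^2/49


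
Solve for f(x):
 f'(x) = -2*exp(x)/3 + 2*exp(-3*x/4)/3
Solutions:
 f(x) = C1 - 2*exp(x)/3 - 8*exp(-3*x/4)/9


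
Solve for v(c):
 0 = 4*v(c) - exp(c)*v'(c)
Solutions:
 v(c) = C1*exp(-4*exp(-c))


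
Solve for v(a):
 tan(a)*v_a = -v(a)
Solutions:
 v(a) = C1/sin(a)


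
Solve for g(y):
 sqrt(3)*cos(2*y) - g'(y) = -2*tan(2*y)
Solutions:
 g(y) = C1 - log(cos(2*y)) + sqrt(3)*sin(2*y)/2


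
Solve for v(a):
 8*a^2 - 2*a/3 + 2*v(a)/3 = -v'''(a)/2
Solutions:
 v(a) = C3*exp(-6^(2/3)*a/3) - 12*a^2 + a + (C1*sin(2^(2/3)*3^(1/6)*a/2) + C2*cos(2^(2/3)*3^(1/6)*a/2))*exp(6^(2/3)*a/6)


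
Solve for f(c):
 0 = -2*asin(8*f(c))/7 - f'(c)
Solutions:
 Integral(1/asin(8*_y), (_y, f(c))) = C1 - 2*c/7


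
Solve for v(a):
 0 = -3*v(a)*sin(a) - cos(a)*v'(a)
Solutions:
 v(a) = C1*cos(a)^3


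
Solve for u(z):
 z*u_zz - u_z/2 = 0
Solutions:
 u(z) = C1 + C2*z^(3/2)


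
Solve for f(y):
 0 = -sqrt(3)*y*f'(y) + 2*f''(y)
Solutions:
 f(y) = C1 + C2*erfi(3^(1/4)*y/2)


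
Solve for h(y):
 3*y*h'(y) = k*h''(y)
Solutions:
 h(y) = C1 + C2*erf(sqrt(6)*y*sqrt(-1/k)/2)/sqrt(-1/k)


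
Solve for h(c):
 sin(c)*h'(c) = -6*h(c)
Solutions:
 h(c) = C1*(cos(c)^3 + 3*cos(c)^2 + 3*cos(c) + 1)/(cos(c)^3 - 3*cos(c)^2 + 3*cos(c) - 1)


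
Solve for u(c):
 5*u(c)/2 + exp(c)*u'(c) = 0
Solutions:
 u(c) = C1*exp(5*exp(-c)/2)


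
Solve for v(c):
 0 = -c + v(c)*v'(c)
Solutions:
 v(c) = -sqrt(C1 + c^2)
 v(c) = sqrt(C1 + c^2)


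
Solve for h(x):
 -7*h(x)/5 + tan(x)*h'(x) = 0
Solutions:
 h(x) = C1*sin(x)^(7/5)


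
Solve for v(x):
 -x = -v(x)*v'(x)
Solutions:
 v(x) = -sqrt(C1 + x^2)
 v(x) = sqrt(C1 + x^2)


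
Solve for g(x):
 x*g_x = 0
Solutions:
 g(x) = C1


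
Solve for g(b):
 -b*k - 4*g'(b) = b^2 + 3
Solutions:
 g(b) = C1 - b^3/12 - b^2*k/8 - 3*b/4


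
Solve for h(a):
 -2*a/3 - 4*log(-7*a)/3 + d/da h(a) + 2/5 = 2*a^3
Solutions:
 h(a) = C1 + a^4/2 + a^2/3 + 4*a*log(-a)/3 + 2*a*(-13 + 10*log(7))/15


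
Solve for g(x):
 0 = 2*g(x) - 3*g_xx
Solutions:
 g(x) = C1*exp(-sqrt(6)*x/3) + C2*exp(sqrt(6)*x/3)


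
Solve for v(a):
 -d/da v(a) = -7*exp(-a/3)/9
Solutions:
 v(a) = C1 - 7*exp(-a/3)/3


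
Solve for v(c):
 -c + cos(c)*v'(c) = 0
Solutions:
 v(c) = C1 + Integral(c/cos(c), c)


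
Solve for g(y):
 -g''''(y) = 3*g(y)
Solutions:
 g(y) = (C1*sin(sqrt(2)*3^(1/4)*y/2) + C2*cos(sqrt(2)*3^(1/4)*y/2))*exp(-sqrt(2)*3^(1/4)*y/2) + (C3*sin(sqrt(2)*3^(1/4)*y/2) + C4*cos(sqrt(2)*3^(1/4)*y/2))*exp(sqrt(2)*3^(1/4)*y/2)


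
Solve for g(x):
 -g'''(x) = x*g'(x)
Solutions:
 g(x) = C1 + Integral(C2*airyai(-x) + C3*airybi(-x), x)


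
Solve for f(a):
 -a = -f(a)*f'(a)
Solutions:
 f(a) = -sqrt(C1 + a^2)
 f(a) = sqrt(C1 + a^2)


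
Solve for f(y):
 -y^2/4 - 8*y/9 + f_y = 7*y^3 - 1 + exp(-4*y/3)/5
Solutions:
 f(y) = C1 + 7*y^4/4 + y^3/12 + 4*y^2/9 - y - 3*exp(-4*y/3)/20


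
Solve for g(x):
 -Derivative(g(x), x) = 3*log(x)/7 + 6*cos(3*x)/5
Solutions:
 g(x) = C1 - 3*x*log(x)/7 + 3*x/7 - 2*sin(3*x)/5


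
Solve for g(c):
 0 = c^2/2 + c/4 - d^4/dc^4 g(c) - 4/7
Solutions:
 g(c) = C1 + C2*c + C3*c^2 + C4*c^3 + c^6/720 + c^5/480 - c^4/42


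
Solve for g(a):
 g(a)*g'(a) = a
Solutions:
 g(a) = -sqrt(C1 + a^2)
 g(a) = sqrt(C1 + a^2)


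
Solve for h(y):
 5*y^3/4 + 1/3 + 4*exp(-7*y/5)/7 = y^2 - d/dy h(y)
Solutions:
 h(y) = C1 - 5*y^4/16 + y^3/3 - y/3 + 20*exp(-7*y/5)/49


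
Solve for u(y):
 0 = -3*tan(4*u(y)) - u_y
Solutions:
 u(y) = -asin(C1*exp(-12*y))/4 + pi/4
 u(y) = asin(C1*exp(-12*y))/4


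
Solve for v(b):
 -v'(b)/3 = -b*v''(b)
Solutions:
 v(b) = C1 + C2*b^(4/3)


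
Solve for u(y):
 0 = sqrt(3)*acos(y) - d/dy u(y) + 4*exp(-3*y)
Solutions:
 u(y) = C1 + sqrt(3)*y*acos(y) - sqrt(3)*sqrt(1 - y^2) - 4*exp(-3*y)/3


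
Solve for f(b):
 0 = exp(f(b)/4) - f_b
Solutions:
 f(b) = 4*log(-1/(C1 + b)) + 8*log(2)


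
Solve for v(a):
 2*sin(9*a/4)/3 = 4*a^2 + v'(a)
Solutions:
 v(a) = C1 - 4*a^3/3 - 8*cos(9*a/4)/27


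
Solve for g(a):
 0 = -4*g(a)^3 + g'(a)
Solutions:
 g(a) = -sqrt(2)*sqrt(-1/(C1 + 4*a))/2
 g(a) = sqrt(2)*sqrt(-1/(C1 + 4*a))/2


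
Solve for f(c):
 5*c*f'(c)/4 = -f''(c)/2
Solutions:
 f(c) = C1 + C2*erf(sqrt(5)*c/2)


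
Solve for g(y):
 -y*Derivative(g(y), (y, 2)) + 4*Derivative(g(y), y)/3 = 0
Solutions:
 g(y) = C1 + C2*y^(7/3)


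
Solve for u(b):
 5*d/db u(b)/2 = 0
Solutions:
 u(b) = C1


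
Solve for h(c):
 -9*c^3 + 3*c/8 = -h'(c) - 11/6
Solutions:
 h(c) = C1 + 9*c^4/4 - 3*c^2/16 - 11*c/6


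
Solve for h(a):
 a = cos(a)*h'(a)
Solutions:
 h(a) = C1 + Integral(a/cos(a), a)


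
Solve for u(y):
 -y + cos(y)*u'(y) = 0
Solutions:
 u(y) = C1 + Integral(y/cos(y), y)


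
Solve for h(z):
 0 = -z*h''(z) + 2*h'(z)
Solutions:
 h(z) = C1 + C2*z^3


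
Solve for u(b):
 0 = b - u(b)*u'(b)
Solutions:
 u(b) = -sqrt(C1 + b^2)
 u(b) = sqrt(C1 + b^2)


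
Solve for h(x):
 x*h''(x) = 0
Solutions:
 h(x) = C1 + C2*x


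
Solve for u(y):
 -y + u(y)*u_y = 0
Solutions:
 u(y) = -sqrt(C1 + y^2)
 u(y) = sqrt(C1 + y^2)


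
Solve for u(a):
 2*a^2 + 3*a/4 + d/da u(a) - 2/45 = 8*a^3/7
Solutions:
 u(a) = C1 + 2*a^4/7 - 2*a^3/3 - 3*a^2/8 + 2*a/45


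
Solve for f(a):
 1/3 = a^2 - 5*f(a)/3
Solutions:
 f(a) = 3*a^2/5 - 1/5


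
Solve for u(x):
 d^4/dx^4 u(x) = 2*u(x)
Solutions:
 u(x) = C1*exp(-2^(1/4)*x) + C2*exp(2^(1/4)*x) + C3*sin(2^(1/4)*x) + C4*cos(2^(1/4)*x)


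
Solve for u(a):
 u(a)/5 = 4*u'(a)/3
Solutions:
 u(a) = C1*exp(3*a/20)


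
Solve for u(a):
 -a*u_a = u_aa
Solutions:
 u(a) = C1 + C2*erf(sqrt(2)*a/2)


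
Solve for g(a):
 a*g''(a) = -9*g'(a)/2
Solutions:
 g(a) = C1 + C2/a^(7/2)


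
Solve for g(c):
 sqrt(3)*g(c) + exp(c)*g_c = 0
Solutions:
 g(c) = C1*exp(sqrt(3)*exp(-c))


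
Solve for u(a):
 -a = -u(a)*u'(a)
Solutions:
 u(a) = -sqrt(C1 + a^2)
 u(a) = sqrt(C1 + a^2)


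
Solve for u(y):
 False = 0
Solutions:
 u(y) = C1 + zoo*y - 5*log(cos(3*y/4))/3


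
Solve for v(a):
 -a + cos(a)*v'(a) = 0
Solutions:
 v(a) = C1 + Integral(a/cos(a), a)


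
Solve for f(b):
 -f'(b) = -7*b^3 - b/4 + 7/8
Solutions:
 f(b) = C1 + 7*b^4/4 + b^2/8 - 7*b/8


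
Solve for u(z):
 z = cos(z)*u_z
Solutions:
 u(z) = C1 + Integral(z/cos(z), z)


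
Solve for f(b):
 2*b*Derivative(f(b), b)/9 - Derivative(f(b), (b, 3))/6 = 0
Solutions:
 f(b) = C1 + Integral(C2*airyai(6^(2/3)*b/3) + C3*airybi(6^(2/3)*b/3), b)


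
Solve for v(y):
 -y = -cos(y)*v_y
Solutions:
 v(y) = C1 + Integral(y/cos(y), y)


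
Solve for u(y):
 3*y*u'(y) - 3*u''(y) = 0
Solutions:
 u(y) = C1 + C2*erfi(sqrt(2)*y/2)


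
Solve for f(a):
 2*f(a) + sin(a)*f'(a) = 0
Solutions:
 f(a) = C1*(cos(a) + 1)/(cos(a) - 1)


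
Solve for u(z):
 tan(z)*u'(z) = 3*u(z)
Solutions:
 u(z) = C1*sin(z)^3


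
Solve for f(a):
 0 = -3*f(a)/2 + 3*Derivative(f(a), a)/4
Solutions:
 f(a) = C1*exp(2*a)


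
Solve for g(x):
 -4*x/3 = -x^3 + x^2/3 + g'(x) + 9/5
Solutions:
 g(x) = C1 + x^4/4 - x^3/9 - 2*x^2/3 - 9*x/5


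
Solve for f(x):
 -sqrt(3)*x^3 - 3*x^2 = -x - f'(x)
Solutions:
 f(x) = C1 + sqrt(3)*x^4/4 + x^3 - x^2/2


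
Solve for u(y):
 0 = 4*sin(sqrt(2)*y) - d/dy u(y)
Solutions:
 u(y) = C1 - 2*sqrt(2)*cos(sqrt(2)*y)


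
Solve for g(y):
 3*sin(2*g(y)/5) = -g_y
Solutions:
 3*y + 5*log(cos(2*g(y)/5) - 1)/4 - 5*log(cos(2*g(y)/5) + 1)/4 = C1


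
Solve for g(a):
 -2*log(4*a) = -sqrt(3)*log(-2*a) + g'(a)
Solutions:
 g(a) = C1 - a*(2 - sqrt(3))*log(a) + a*(-4*log(2) - sqrt(3) + sqrt(3)*log(2) + 2 + sqrt(3)*I*pi)


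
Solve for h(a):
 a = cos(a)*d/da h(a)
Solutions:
 h(a) = C1 + Integral(a/cos(a), a)


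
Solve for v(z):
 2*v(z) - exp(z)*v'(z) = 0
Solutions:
 v(z) = C1*exp(-2*exp(-z))


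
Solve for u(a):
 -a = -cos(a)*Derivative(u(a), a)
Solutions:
 u(a) = C1 + Integral(a/cos(a), a)


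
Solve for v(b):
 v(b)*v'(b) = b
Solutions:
 v(b) = -sqrt(C1 + b^2)
 v(b) = sqrt(C1 + b^2)


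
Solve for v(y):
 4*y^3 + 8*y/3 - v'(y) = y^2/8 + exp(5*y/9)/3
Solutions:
 v(y) = C1 + y^4 - y^3/24 + 4*y^2/3 - 3*exp(5*y/9)/5


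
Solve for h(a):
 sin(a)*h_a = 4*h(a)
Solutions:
 h(a) = C1*(cos(a)^2 - 2*cos(a) + 1)/(cos(a)^2 + 2*cos(a) + 1)


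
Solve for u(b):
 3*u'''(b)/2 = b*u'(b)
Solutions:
 u(b) = C1 + Integral(C2*airyai(2^(1/3)*3^(2/3)*b/3) + C3*airybi(2^(1/3)*3^(2/3)*b/3), b)


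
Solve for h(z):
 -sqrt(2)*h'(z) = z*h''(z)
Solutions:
 h(z) = C1 + C2*z^(1 - sqrt(2))


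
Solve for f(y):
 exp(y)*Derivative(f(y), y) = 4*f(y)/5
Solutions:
 f(y) = C1*exp(-4*exp(-y)/5)


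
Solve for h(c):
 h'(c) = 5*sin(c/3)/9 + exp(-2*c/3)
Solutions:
 h(c) = C1 - 5*cos(c/3)/3 - 3*exp(-2*c/3)/2


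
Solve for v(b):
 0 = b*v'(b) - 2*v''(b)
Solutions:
 v(b) = C1 + C2*erfi(b/2)


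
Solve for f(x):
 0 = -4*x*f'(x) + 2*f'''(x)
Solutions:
 f(x) = C1 + Integral(C2*airyai(2^(1/3)*x) + C3*airybi(2^(1/3)*x), x)


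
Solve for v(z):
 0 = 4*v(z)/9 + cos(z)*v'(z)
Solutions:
 v(z) = C1*(sin(z) - 1)^(2/9)/(sin(z) + 1)^(2/9)


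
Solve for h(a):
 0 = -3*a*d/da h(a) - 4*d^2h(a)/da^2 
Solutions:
 h(a) = C1 + C2*erf(sqrt(6)*a/4)


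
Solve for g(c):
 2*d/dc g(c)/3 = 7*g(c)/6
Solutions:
 g(c) = C1*exp(7*c/4)


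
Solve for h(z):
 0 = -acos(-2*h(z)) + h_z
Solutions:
 Integral(1/acos(-2*_y), (_y, h(z))) = C1 + z


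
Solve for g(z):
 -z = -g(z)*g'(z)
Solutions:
 g(z) = -sqrt(C1 + z^2)
 g(z) = sqrt(C1 + z^2)


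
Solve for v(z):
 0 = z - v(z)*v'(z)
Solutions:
 v(z) = -sqrt(C1 + z^2)
 v(z) = sqrt(C1 + z^2)


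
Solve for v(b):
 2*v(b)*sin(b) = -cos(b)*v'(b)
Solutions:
 v(b) = C1*cos(b)^2


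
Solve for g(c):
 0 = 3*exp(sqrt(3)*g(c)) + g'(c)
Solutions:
 g(c) = sqrt(3)*(2*log(1/(C1 + 3*c)) - log(3))/6


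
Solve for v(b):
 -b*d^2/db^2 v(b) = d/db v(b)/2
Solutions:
 v(b) = C1 + C2*sqrt(b)


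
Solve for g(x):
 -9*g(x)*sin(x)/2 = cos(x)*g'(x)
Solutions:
 g(x) = C1*cos(x)^(9/2)


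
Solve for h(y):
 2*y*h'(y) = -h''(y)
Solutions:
 h(y) = C1 + C2*erf(y)


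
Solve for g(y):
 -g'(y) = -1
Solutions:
 g(y) = C1 + y


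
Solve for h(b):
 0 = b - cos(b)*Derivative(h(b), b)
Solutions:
 h(b) = C1 + Integral(b/cos(b), b)


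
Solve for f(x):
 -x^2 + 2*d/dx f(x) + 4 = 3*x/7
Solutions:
 f(x) = C1 + x^3/6 + 3*x^2/28 - 2*x


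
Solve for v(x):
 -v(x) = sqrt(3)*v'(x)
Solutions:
 v(x) = C1*exp(-sqrt(3)*x/3)


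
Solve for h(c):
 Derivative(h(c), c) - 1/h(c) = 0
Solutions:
 h(c) = -sqrt(C1 + 2*c)
 h(c) = sqrt(C1 + 2*c)


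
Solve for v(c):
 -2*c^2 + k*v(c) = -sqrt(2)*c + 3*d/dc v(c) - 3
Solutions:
 v(c) = C1*exp(c*k/3) + 2*c^2/k - sqrt(2)*c/k + 12*c/k^2 - 3/k - 3*sqrt(2)/k^2 + 36/k^3


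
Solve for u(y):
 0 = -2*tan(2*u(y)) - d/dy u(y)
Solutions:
 u(y) = -asin(C1*exp(-4*y))/2 + pi/2
 u(y) = asin(C1*exp(-4*y))/2


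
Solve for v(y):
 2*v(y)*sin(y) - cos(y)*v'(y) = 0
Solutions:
 v(y) = C1/cos(y)^2


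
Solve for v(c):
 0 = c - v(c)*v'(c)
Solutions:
 v(c) = -sqrt(C1 + c^2)
 v(c) = sqrt(C1 + c^2)


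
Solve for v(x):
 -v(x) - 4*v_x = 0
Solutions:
 v(x) = C1*exp(-x/4)


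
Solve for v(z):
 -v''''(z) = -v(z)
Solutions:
 v(z) = C1*exp(-z) + C2*exp(z) + C3*sin(z) + C4*cos(z)


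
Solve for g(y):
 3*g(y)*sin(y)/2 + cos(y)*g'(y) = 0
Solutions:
 g(y) = C1*cos(y)^(3/2)


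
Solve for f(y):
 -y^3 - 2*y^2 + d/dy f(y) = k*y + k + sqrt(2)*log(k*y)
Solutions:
 f(y) = C1 + k*y^2/2 + y^4/4 + 2*y^3/3 + y*(k - sqrt(2)) + sqrt(2)*y*log(k*y)


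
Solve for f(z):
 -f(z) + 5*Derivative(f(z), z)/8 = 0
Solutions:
 f(z) = C1*exp(8*z/5)


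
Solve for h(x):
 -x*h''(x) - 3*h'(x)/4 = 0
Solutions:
 h(x) = C1 + C2*x^(1/4)


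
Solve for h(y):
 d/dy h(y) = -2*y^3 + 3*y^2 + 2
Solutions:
 h(y) = C1 - y^4/2 + y^3 + 2*y


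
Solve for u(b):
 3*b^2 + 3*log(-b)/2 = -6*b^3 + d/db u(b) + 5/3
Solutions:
 u(b) = C1 + 3*b^4/2 + b^3 + 3*b*log(-b)/2 - 19*b/6


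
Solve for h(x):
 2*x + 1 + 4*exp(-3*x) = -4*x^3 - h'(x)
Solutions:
 h(x) = C1 - x^4 - x^2 - x + 4*exp(-3*x)/3


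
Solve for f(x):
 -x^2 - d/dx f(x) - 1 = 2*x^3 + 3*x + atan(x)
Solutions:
 f(x) = C1 - x^4/2 - x^3/3 - 3*x^2/2 - x*atan(x) - x + log(x^2 + 1)/2


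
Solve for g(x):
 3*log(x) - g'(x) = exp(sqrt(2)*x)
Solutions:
 g(x) = C1 + 3*x*log(x) - 3*x - sqrt(2)*exp(sqrt(2)*x)/2


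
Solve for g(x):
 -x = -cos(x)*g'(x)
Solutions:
 g(x) = C1 + Integral(x/cos(x), x)


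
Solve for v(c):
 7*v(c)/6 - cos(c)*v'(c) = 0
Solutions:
 v(c) = C1*(sin(c) + 1)^(7/12)/(sin(c) - 1)^(7/12)


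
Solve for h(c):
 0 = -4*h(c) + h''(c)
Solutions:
 h(c) = C1*exp(-2*c) + C2*exp(2*c)


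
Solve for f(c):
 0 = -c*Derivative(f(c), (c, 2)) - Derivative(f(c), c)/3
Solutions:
 f(c) = C1 + C2*c^(2/3)


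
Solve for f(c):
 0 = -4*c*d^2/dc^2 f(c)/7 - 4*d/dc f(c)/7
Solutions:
 f(c) = C1 + C2*log(c)


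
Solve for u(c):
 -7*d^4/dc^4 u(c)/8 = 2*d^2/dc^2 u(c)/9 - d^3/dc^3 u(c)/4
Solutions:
 u(c) = C1 + C2*c + (C3*sin(sqrt(103)*c/21) + C4*cos(sqrt(103)*c/21))*exp(c/7)


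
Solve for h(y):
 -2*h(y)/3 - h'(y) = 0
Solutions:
 h(y) = C1*exp(-2*y/3)


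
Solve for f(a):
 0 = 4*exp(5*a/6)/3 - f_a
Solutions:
 f(a) = C1 + 8*exp(5*a/6)/5


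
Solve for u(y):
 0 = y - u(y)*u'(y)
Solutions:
 u(y) = -sqrt(C1 + y^2)
 u(y) = sqrt(C1 + y^2)


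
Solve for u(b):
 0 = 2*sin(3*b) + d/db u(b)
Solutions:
 u(b) = C1 + 2*cos(3*b)/3


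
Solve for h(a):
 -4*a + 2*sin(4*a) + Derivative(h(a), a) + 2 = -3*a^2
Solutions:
 h(a) = C1 - a^3 + 2*a^2 - 2*a + cos(4*a)/2


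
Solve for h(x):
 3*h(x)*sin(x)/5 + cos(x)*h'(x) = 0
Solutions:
 h(x) = C1*cos(x)^(3/5)


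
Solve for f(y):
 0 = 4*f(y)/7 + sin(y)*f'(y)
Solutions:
 f(y) = C1*(cos(y) + 1)^(2/7)/(cos(y) - 1)^(2/7)


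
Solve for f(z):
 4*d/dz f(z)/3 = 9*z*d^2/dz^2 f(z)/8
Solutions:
 f(z) = C1 + C2*z^(59/27)


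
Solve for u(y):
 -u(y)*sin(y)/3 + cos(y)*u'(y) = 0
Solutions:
 u(y) = C1/cos(y)^(1/3)


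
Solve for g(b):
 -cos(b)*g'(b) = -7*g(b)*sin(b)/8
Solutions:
 g(b) = C1/cos(b)^(7/8)


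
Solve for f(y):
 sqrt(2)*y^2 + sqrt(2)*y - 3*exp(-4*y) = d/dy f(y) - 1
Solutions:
 f(y) = C1 + sqrt(2)*y^3/3 + sqrt(2)*y^2/2 + y + 3*exp(-4*y)/4


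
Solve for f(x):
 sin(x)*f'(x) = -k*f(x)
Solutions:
 f(x) = C1*exp(k*(-log(cos(x) - 1) + log(cos(x) + 1))/2)


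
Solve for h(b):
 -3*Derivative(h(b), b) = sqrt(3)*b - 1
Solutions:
 h(b) = C1 - sqrt(3)*b^2/6 + b/3


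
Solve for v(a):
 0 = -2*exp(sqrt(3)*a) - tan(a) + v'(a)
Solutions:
 v(a) = C1 + 2*sqrt(3)*exp(sqrt(3)*a)/3 - log(cos(a))


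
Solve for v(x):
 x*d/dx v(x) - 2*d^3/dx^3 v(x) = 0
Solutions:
 v(x) = C1 + Integral(C2*airyai(2^(2/3)*x/2) + C3*airybi(2^(2/3)*x/2), x)


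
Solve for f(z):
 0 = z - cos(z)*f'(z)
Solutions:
 f(z) = C1 + Integral(z/cos(z), z)


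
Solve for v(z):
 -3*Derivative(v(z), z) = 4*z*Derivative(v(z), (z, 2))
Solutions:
 v(z) = C1 + C2*z^(1/4)


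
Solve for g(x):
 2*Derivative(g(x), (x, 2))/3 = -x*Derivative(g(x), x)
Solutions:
 g(x) = C1 + C2*erf(sqrt(3)*x/2)


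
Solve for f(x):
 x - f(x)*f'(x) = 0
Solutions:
 f(x) = -sqrt(C1 + x^2)
 f(x) = sqrt(C1 + x^2)


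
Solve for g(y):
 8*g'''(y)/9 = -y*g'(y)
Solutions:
 g(y) = C1 + Integral(C2*airyai(-3^(2/3)*y/2) + C3*airybi(-3^(2/3)*y/2), y)


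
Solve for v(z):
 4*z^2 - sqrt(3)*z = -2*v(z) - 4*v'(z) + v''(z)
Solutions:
 v(z) = C1*exp(z*(2 - sqrt(6))) + C2*exp(z*(2 + sqrt(6))) - 2*z^2 + sqrt(3)*z/2 + 8*z - 18 - sqrt(3)


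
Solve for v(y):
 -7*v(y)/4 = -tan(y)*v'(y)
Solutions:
 v(y) = C1*sin(y)^(7/4)


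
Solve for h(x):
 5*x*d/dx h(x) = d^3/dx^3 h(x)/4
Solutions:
 h(x) = C1 + Integral(C2*airyai(20^(1/3)*x) + C3*airybi(20^(1/3)*x), x)


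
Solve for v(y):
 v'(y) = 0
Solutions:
 v(y) = C1


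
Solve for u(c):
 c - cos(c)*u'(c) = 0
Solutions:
 u(c) = C1 + Integral(c/cos(c), c)


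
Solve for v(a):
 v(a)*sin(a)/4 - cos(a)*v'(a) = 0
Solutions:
 v(a) = C1/cos(a)^(1/4)


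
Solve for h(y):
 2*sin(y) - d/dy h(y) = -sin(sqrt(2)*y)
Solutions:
 h(y) = C1 - 2*cos(y) - sqrt(2)*cos(sqrt(2)*y)/2


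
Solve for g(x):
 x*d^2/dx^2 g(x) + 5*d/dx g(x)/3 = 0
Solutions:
 g(x) = C1 + C2/x^(2/3)


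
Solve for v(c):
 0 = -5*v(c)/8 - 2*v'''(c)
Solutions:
 v(c) = C3*exp(-2^(2/3)*5^(1/3)*c/4) + (C1*sin(2^(2/3)*sqrt(3)*5^(1/3)*c/8) + C2*cos(2^(2/3)*sqrt(3)*5^(1/3)*c/8))*exp(2^(2/3)*5^(1/3)*c/8)


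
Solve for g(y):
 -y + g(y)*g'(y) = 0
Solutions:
 g(y) = -sqrt(C1 + y^2)
 g(y) = sqrt(C1 + y^2)


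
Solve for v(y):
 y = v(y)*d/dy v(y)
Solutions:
 v(y) = -sqrt(C1 + y^2)
 v(y) = sqrt(C1 + y^2)


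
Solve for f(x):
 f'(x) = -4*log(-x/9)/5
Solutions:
 f(x) = C1 - 4*x*log(-x)/5 + 4*x*(1 + 2*log(3))/5


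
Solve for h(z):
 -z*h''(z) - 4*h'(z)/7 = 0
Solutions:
 h(z) = C1 + C2*z^(3/7)


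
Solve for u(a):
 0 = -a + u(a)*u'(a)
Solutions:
 u(a) = -sqrt(C1 + a^2)
 u(a) = sqrt(C1 + a^2)


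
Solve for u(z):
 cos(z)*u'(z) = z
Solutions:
 u(z) = C1 + Integral(z/cos(z), z)


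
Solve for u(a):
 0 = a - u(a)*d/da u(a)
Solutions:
 u(a) = -sqrt(C1 + a^2)
 u(a) = sqrt(C1 + a^2)


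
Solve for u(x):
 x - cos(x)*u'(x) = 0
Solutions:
 u(x) = C1 + Integral(x/cos(x), x)


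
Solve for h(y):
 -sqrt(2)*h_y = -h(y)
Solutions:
 h(y) = C1*exp(sqrt(2)*y/2)


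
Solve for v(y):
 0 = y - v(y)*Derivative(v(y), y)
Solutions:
 v(y) = -sqrt(C1 + y^2)
 v(y) = sqrt(C1 + y^2)


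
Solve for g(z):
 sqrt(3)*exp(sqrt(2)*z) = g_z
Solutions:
 g(z) = C1 + sqrt(6)*exp(sqrt(2)*z)/2


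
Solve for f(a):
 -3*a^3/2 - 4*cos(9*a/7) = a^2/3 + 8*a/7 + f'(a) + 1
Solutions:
 f(a) = C1 - 3*a^4/8 - a^3/9 - 4*a^2/7 - a - 28*sin(9*a/7)/9


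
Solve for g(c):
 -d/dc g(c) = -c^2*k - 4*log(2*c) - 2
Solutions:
 g(c) = C1 + c^3*k/3 + 4*c*log(c) - 2*c + c*log(16)


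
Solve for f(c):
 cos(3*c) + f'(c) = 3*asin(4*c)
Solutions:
 f(c) = C1 + 3*c*asin(4*c) + 3*sqrt(1 - 16*c^2)/4 - sin(3*c)/3


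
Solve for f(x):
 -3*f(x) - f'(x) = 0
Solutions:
 f(x) = C1*exp(-3*x)


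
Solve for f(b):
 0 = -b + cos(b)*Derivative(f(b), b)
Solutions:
 f(b) = C1 + Integral(b/cos(b), b)


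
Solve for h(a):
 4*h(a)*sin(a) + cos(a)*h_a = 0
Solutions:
 h(a) = C1*cos(a)^4


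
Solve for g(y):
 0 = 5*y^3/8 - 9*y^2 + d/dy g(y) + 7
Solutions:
 g(y) = C1 - 5*y^4/32 + 3*y^3 - 7*y


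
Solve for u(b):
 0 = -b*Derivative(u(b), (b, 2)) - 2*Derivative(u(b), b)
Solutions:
 u(b) = C1 + C2/b


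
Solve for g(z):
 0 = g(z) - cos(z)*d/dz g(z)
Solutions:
 g(z) = C1*sqrt(sin(z) + 1)/sqrt(sin(z) - 1)


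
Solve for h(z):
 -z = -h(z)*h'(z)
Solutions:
 h(z) = -sqrt(C1 + z^2)
 h(z) = sqrt(C1 + z^2)


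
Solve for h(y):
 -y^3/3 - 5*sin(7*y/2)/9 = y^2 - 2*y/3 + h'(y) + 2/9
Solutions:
 h(y) = C1 - y^4/12 - y^3/3 + y^2/3 - 2*y/9 + 10*cos(7*y/2)/63


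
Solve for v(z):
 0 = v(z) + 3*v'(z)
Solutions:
 v(z) = C1*exp(-z/3)


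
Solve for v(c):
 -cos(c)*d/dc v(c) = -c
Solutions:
 v(c) = C1 + Integral(c/cos(c), c)


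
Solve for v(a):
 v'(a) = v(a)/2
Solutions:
 v(a) = C1*exp(a/2)


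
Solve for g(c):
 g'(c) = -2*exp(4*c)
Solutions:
 g(c) = C1 - exp(4*c)/2


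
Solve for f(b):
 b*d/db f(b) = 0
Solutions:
 f(b) = C1


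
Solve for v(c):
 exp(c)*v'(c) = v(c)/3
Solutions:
 v(c) = C1*exp(-exp(-c)/3)


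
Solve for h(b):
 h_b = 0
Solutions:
 h(b) = C1


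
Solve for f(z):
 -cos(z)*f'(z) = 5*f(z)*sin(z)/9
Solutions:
 f(z) = C1*cos(z)^(5/9)


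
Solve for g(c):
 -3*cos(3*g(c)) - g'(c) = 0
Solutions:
 g(c) = -asin((C1 + exp(18*c))/(C1 - exp(18*c)))/3 + pi/3
 g(c) = asin((C1 + exp(18*c))/(C1 - exp(18*c)))/3


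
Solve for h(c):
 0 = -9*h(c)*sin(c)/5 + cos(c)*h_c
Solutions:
 h(c) = C1/cos(c)^(9/5)


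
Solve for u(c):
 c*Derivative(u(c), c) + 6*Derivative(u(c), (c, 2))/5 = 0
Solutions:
 u(c) = C1 + C2*erf(sqrt(15)*c/6)


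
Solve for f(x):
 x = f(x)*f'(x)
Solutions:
 f(x) = -sqrt(C1 + x^2)
 f(x) = sqrt(C1 + x^2)


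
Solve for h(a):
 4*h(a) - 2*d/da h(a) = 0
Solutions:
 h(a) = C1*exp(2*a)


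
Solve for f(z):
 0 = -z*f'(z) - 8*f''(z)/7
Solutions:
 f(z) = C1 + C2*erf(sqrt(7)*z/4)


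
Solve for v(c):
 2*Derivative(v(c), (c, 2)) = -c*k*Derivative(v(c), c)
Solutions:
 v(c) = Piecewise((-sqrt(pi)*C1*erf(c*sqrt(k)/2)/sqrt(k) - C2, (k > 0) | (k < 0)), (-C1*c - C2, True))


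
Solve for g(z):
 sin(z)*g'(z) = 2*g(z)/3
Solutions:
 g(z) = C1*(cos(z) - 1)^(1/3)/(cos(z) + 1)^(1/3)


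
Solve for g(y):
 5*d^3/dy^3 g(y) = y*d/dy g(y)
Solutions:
 g(y) = C1 + Integral(C2*airyai(5^(2/3)*y/5) + C3*airybi(5^(2/3)*y/5), y)


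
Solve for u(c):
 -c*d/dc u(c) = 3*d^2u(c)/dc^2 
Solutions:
 u(c) = C1 + C2*erf(sqrt(6)*c/6)


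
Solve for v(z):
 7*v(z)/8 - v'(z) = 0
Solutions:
 v(z) = C1*exp(7*z/8)


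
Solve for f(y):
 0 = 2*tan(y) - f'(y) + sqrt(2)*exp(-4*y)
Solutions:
 f(y) = C1 + log(tan(y)^2 + 1) - sqrt(2)*exp(-4*y)/4


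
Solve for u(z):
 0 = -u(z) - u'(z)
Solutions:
 u(z) = C1*exp(-z)


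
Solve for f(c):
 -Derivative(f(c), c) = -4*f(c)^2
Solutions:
 f(c) = -1/(C1 + 4*c)


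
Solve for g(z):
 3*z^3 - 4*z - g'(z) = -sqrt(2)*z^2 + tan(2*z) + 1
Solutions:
 g(z) = C1 + 3*z^4/4 + sqrt(2)*z^3/3 - 2*z^2 - z + log(cos(2*z))/2


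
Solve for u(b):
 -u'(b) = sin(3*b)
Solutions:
 u(b) = C1 + cos(3*b)/3


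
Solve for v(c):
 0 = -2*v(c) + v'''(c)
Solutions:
 v(c) = C3*exp(2^(1/3)*c) + (C1*sin(2^(1/3)*sqrt(3)*c/2) + C2*cos(2^(1/3)*sqrt(3)*c/2))*exp(-2^(1/3)*c/2)


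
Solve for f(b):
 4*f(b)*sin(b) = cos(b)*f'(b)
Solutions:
 f(b) = C1/cos(b)^4


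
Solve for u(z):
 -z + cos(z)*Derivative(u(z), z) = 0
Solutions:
 u(z) = C1 + Integral(z/cos(z), z)


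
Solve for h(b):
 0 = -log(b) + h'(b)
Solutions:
 h(b) = C1 + b*log(b) - b


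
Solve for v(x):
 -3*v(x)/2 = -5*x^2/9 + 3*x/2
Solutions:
 v(x) = x*(10*x - 27)/27


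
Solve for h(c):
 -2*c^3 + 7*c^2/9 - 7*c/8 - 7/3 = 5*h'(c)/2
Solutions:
 h(c) = C1 - c^4/5 + 14*c^3/135 - 7*c^2/40 - 14*c/15


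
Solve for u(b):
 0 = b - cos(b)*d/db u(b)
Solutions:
 u(b) = C1 + Integral(b/cos(b), b)


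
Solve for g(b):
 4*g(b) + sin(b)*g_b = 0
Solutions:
 g(b) = C1*(cos(b)^2 + 2*cos(b) + 1)/(cos(b)^2 - 2*cos(b) + 1)


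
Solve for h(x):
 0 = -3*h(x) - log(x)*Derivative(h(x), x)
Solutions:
 h(x) = C1*exp(-3*li(x))


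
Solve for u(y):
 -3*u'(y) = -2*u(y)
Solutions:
 u(y) = C1*exp(2*y/3)


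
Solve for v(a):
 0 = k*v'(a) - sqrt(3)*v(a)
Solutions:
 v(a) = C1*exp(sqrt(3)*a/k)


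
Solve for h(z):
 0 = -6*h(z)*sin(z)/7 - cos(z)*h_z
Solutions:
 h(z) = C1*cos(z)^(6/7)


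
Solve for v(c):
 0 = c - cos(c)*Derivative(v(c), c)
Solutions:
 v(c) = C1 + Integral(c/cos(c), c)


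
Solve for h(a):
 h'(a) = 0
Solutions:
 h(a) = C1


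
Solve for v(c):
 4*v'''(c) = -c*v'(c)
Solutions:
 v(c) = C1 + Integral(C2*airyai(-2^(1/3)*c/2) + C3*airybi(-2^(1/3)*c/2), c)


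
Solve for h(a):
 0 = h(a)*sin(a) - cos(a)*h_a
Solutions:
 h(a) = C1/cos(a)


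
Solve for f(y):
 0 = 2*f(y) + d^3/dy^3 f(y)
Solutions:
 f(y) = C3*exp(-2^(1/3)*y) + (C1*sin(2^(1/3)*sqrt(3)*y/2) + C2*cos(2^(1/3)*sqrt(3)*y/2))*exp(2^(1/3)*y/2)


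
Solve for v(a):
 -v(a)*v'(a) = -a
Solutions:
 v(a) = -sqrt(C1 + a^2)
 v(a) = sqrt(C1 + a^2)


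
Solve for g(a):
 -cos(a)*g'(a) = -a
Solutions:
 g(a) = C1 + Integral(a/cos(a), a)


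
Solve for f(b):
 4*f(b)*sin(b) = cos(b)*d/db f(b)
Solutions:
 f(b) = C1/cos(b)^4


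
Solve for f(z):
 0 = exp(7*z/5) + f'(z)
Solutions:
 f(z) = C1 - 5*exp(7*z/5)/7


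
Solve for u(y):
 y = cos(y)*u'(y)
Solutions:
 u(y) = C1 + Integral(y/cos(y), y)


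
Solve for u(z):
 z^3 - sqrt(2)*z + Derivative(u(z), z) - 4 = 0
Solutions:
 u(z) = C1 - z^4/4 + sqrt(2)*z^2/2 + 4*z


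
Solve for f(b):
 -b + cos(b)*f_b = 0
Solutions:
 f(b) = C1 + Integral(b/cos(b), b)


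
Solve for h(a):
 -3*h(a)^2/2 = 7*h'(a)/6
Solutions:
 h(a) = 7/(C1 + 9*a)


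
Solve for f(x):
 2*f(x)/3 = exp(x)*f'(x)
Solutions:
 f(x) = C1*exp(-2*exp(-x)/3)


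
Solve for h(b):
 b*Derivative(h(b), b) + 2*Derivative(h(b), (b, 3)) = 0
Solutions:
 h(b) = C1 + Integral(C2*airyai(-2^(2/3)*b/2) + C3*airybi(-2^(2/3)*b/2), b)


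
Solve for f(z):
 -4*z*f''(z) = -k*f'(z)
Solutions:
 f(z) = C1 + z^(re(k)/4 + 1)*(C2*sin(log(z)*Abs(im(k))/4) + C3*cos(log(z)*im(k)/4))


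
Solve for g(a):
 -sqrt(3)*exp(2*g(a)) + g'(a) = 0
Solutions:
 g(a) = log(-sqrt(-1/(C1 + sqrt(3)*a))) - log(2)/2
 g(a) = log(-1/(C1 + sqrt(3)*a))/2 - log(2)/2


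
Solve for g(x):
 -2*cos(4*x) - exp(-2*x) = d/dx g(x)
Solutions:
 g(x) = C1 - sin(4*x)/2 + exp(-2*x)/2


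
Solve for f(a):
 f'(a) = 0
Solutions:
 f(a) = C1


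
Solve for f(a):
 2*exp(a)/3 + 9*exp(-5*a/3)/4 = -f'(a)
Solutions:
 f(a) = C1 - 2*exp(a)/3 + 27*exp(-5*a/3)/20


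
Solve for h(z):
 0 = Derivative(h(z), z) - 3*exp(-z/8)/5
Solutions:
 h(z) = C1 - 24*exp(-z/8)/5


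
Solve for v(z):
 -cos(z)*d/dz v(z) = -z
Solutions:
 v(z) = C1 + Integral(z/cos(z), z)


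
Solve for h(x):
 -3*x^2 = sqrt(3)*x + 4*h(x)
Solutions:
 h(x) = x*(-3*x - sqrt(3))/4


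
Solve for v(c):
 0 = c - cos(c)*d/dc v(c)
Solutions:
 v(c) = C1 + Integral(c/cos(c), c)


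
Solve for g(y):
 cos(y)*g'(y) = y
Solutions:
 g(y) = C1 + Integral(y/cos(y), y)


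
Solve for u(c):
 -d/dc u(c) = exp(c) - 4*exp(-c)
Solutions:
 u(c) = C1 - exp(c) - 4*exp(-c)


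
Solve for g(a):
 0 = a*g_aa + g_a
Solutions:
 g(a) = C1 + C2*log(a)


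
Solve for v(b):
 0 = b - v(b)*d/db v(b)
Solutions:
 v(b) = -sqrt(C1 + b^2)
 v(b) = sqrt(C1 + b^2)


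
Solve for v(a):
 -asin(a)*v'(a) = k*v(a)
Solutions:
 v(a) = C1*exp(-k*Integral(1/asin(a), a))


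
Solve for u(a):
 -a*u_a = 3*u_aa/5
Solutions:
 u(a) = C1 + C2*erf(sqrt(30)*a/6)


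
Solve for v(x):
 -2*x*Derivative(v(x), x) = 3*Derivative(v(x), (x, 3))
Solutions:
 v(x) = C1 + Integral(C2*airyai(-2^(1/3)*3^(2/3)*x/3) + C3*airybi(-2^(1/3)*3^(2/3)*x/3), x)


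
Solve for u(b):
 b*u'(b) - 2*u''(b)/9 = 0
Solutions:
 u(b) = C1 + C2*erfi(3*b/2)


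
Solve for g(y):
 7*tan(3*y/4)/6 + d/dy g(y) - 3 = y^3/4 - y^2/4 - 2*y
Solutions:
 g(y) = C1 + y^4/16 - y^3/12 - y^2 + 3*y + 14*log(cos(3*y/4))/9


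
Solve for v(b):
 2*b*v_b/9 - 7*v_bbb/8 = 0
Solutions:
 v(b) = C1 + Integral(C2*airyai(2*294^(1/3)*b/21) + C3*airybi(2*294^(1/3)*b/21), b)


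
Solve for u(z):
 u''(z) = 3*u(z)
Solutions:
 u(z) = C1*exp(-sqrt(3)*z) + C2*exp(sqrt(3)*z)


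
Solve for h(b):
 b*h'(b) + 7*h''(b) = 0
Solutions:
 h(b) = C1 + C2*erf(sqrt(14)*b/14)


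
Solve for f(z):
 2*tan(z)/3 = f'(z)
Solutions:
 f(z) = C1 - 2*log(cos(z))/3


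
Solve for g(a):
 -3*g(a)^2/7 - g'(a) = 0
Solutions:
 g(a) = 7/(C1 + 3*a)


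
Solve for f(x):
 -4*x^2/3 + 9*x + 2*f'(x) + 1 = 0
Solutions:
 f(x) = C1 + 2*x^3/9 - 9*x^2/4 - x/2


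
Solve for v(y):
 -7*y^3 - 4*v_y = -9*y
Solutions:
 v(y) = C1 - 7*y^4/16 + 9*y^2/8


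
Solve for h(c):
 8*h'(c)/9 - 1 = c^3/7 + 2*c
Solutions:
 h(c) = C1 + 9*c^4/224 + 9*c^2/8 + 9*c/8


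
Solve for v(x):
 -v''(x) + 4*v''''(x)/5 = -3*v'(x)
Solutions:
 v(x) = C1 + C2*exp(15^(1/3)*x*(15^(1/3)/(sqrt(714) + 27)^(1/3) + (sqrt(714) + 27)^(1/3))/12)*sin(3^(1/6)*5^(1/3)*x*(-3^(2/3)*(sqrt(714) + 27)^(1/3) + 3*5^(1/3)/(sqrt(714) + 27)^(1/3))/12) + C3*exp(15^(1/3)*x*(15^(1/3)/(sqrt(714) + 27)^(1/3) + (sqrt(714) + 27)^(1/3))/12)*cos(3^(1/6)*5^(1/3)*x*(-3^(2/3)*(sqrt(714) + 27)^(1/3) + 3*5^(1/3)/(sqrt(714) + 27)^(1/3))/12) + C4*exp(-15^(1/3)*x*(15^(1/3)/(sqrt(714) + 27)^(1/3) + (sqrt(714) + 27)^(1/3))/6)


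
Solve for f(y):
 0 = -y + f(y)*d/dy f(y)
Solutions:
 f(y) = -sqrt(C1 + y^2)
 f(y) = sqrt(C1 + y^2)


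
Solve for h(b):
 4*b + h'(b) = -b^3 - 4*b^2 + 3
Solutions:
 h(b) = C1 - b^4/4 - 4*b^3/3 - 2*b^2 + 3*b


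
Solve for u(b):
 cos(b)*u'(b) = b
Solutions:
 u(b) = C1 + Integral(b/cos(b), b)


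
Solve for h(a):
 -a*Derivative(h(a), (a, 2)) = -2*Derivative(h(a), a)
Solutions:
 h(a) = C1 + C2*a^3


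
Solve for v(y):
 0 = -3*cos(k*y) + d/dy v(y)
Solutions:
 v(y) = C1 + 3*sin(k*y)/k


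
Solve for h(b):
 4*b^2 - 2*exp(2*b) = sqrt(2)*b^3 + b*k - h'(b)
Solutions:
 h(b) = C1 + sqrt(2)*b^4/4 - 4*b^3/3 + b^2*k/2 + exp(2*b)


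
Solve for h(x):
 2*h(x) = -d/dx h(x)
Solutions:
 h(x) = C1*exp(-2*x)


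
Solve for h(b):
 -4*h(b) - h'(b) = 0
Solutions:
 h(b) = C1*exp(-4*b)


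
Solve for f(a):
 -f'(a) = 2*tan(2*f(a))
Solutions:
 f(a) = -asin(C1*exp(-4*a))/2 + pi/2
 f(a) = asin(C1*exp(-4*a))/2


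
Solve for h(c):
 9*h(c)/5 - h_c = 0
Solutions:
 h(c) = C1*exp(9*c/5)


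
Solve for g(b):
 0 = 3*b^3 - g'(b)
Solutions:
 g(b) = C1 + 3*b^4/4


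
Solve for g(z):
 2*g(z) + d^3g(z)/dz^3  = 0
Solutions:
 g(z) = C3*exp(-2^(1/3)*z) + (C1*sin(2^(1/3)*sqrt(3)*z/2) + C2*cos(2^(1/3)*sqrt(3)*z/2))*exp(2^(1/3)*z/2)


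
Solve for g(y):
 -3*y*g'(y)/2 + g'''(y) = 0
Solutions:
 g(y) = C1 + Integral(C2*airyai(2^(2/3)*3^(1/3)*y/2) + C3*airybi(2^(2/3)*3^(1/3)*y/2), y)


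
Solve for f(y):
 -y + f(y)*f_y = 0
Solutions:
 f(y) = -sqrt(C1 + y^2)
 f(y) = sqrt(C1 + y^2)


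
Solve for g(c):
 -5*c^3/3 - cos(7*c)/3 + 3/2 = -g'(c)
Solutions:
 g(c) = C1 + 5*c^4/12 - 3*c/2 + sin(7*c)/21


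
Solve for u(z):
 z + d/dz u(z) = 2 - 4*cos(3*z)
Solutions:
 u(z) = C1 - z^2/2 + 2*z - 4*sin(3*z)/3


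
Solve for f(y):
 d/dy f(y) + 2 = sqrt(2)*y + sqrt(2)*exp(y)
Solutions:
 f(y) = C1 + sqrt(2)*y^2/2 - 2*y + sqrt(2)*exp(y)


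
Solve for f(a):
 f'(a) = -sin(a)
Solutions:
 f(a) = C1 + cos(a)


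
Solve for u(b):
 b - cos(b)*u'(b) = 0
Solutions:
 u(b) = C1 + Integral(b/cos(b), b)


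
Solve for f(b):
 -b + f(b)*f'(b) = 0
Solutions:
 f(b) = -sqrt(C1 + b^2)
 f(b) = sqrt(C1 + b^2)


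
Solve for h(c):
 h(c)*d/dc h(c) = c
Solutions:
 h(c) = -sqrt(C1 + c^2)
 h(c) = sqrt(C1 + c^2)


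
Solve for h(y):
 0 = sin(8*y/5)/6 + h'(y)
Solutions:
 h(y) = C1 + 5*cos(8*y/5)/48


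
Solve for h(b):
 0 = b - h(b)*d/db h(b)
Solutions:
 h(b) = -sqrt(C1 + b^2)
 h(b) = sqrt(C1 + b^2)


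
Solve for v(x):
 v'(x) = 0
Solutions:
 v(x) = C1


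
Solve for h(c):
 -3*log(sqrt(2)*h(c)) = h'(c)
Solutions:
 2*Integral(1/(2*log(_y) + log(2)), (_y, h(c)))/3 = C1 - c


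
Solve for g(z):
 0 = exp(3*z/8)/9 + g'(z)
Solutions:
 g(z) = C1 - 8*exp(3*z/8)/27


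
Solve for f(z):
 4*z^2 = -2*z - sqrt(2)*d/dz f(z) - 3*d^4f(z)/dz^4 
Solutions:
 f(z) = C1 + C4*exp(-2^(1/6)*3^(2/3)*z/3) - 2*sqrt(2)*z^3/3 - sqrt(2)*z^2/2 + (C2*sin(6^(1/6)*z/2) + C3*cos(6^(1/6)*z/2))*exp(2^(1/6)*3^(2/3)*z/6)


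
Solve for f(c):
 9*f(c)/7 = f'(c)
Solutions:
 f(c) = C1*exp(9*c/7)


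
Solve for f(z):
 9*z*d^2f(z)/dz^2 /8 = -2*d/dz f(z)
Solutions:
 f(z) = C1 + C2/z^(7/9)


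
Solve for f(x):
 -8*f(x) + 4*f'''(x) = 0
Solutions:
 f(x) = C3*exp(2^(1/3)*x) + (C1*sin(2^(1/3)*sqrt(3)*x/2) + C2*cos(2^(1/3)*sqrt(3)*x/2))*exp(-2^(1/3)*x/2)


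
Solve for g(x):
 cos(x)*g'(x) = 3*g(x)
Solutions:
 g(x) = C1*(sin(x) + 1)^(3/2)/(sin(x) - 1)^(3/2)
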